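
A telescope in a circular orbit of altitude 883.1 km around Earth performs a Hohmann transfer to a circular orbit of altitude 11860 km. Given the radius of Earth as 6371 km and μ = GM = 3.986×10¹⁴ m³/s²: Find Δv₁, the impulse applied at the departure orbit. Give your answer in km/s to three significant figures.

Δv ≈ 1.45 km/s

r₁ = 6371 + 883.1 = 7254.1 km = 7.2541×10⁶ m.
r₂ = 6371 + 11860 = 18231 km = 1.8231×10⁷ m.
Transfer ellipse a_t = (r₁ + r₂)/2 = 1.274×10⁷ m.
At r₁: circular v_c1 = √(μ/r₁) = 7413 m/s; transfer-perigee v_p = √[μ(2/r₁ − 1/a_t)] = 8867 m/s.
Δv₁ = v_p − v_c1 = 1454 m/s.
= 1.454 km/s.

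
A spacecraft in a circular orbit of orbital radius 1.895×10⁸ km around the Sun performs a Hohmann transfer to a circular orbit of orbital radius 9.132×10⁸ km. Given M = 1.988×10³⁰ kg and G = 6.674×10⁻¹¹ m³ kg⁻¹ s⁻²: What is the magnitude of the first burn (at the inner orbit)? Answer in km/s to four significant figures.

μ = GM = 6.674×10⁻¹¹ × 1.988×10³⁰ = 1.327×10²⁰ m³/s².
r₁ = 1.895×10⁸ km = 1.895×10¹¹ m.
r₂ = 9.132×10⁸ km = 9.132×10¹¹ m.
Transfer ellipse a_t = (r₁ + r₂)/2 = 5.514×10¹¹ m.
At r₁: circular v_c1 = √(μ/r₁) = 26460 m/s; transfer-perihelion v_p = √[μ(2/r₁ − 1/a_t)] = 34050 m/s.
Δv₁ = v_p − v_c1 = 7593 m/s.
= 7.593 km/s.

Δv ≈ 7.593 km/s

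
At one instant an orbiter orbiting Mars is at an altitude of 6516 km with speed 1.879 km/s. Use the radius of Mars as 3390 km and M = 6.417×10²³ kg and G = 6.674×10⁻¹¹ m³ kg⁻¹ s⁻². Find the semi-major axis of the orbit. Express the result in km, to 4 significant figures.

a ≈ 8371 km

μ = GM = 6.674×10⁻¹¹ × 6.417×10²³ = 4.283×10¹³ m³/s².
r = 3390 + 6516 = 9906.0 km = 9.906×10⁶ m.
Vis-viva rearranged: 1/a = 2/r − v²/μ = 2.019×10⁻⁷ − 8.244×10⁻⁸ = 1.195×10⁻⁷ m⁻¹.
a = 8.371×10⁶ m = 8371.1 km.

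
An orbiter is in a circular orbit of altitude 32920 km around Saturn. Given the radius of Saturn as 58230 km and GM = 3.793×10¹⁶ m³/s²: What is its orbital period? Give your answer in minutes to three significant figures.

r = 58230 + 32920 = 91150 km = 9.1150×10⁷ m.
Kepler's third law: T = 2π√(r³/μ) = 2π√((9.115×10⁷)³ / 3.793×10¹⁶).
r³/μ = 1.997×10⁷ s², so T = 2π × 4.468×10³ = 2.808×10⁴ s.
Converting: 2.808×10⁴ s ÷ 60.00 = 467.9 minutes.

T ≈ 468 minutes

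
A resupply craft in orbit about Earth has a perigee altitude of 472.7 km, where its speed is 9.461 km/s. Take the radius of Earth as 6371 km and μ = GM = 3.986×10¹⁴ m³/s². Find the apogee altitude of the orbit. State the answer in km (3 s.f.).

apogee altitude ≈ 16300 km

r_p = 6371 + 472.7 = 6843.7 km = 6.844×10⁶ m.
Specific energy ε = v²/2 − μ/r = -1.349×10⁷ J/kg, so a = −μ/(2ε) = 1.478×10⁷ m.
The apsides satisfy r_p + r_a = 2a, so the apogee radius is 2a − r_p = 2.271×10⁷ m = 22708 km.
Apogee altitude = 22708 − 6371 = 16337 km.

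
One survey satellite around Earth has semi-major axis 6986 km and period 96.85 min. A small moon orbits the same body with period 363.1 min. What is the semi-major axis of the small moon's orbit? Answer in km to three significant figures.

Kepler's third law: a³ ∝ T², so a₂ = a₁ (T₂/T₁)^(2/3).
T₂/T₁ = 3.749, (T₂/T₁)^(2/3) = 2.413.
a₂ = 6986 × 2.413 = 16860 km.

a₂ ≈ 16900 km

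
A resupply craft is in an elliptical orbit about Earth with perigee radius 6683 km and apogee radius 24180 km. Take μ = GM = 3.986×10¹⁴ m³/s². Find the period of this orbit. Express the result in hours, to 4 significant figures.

Semi-major axis a = (r_p + r_a)/2 = (6683.0 + 24180)/2 = 15432 km = 1.543×10⁷ m.
By Kepler's third law T = 2π√(a³/μ) = 2π × 3.036×10³ = 1.908×10⁴ s.
= 5.299 hours.

T ≈ 5.299 hours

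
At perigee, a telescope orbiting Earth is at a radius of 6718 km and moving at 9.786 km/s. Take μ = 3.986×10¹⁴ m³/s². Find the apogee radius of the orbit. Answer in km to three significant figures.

r_p = 6.718×10⁶ m.
Specific energy ε = v²/2 − μ/r = -1.145×10⁷ J/kg, so a = −μ/(2ε) = 1.741×10⁷ m.
The apsides satisfy r_p + r_a = 2a, so the apogee radius is 2a − r_p = 2.809×10⁷ m = 28094 km.

apogee radius ≈ 28100 km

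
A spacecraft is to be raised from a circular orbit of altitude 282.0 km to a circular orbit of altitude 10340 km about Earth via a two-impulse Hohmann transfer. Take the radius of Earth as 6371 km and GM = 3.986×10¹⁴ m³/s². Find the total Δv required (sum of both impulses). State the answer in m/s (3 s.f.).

r₁ = 6371 + 282.0 = 6653.0 km = 6.6530×10⁶ m.
r₂ = 6371 + 10340 = 16711 km = 1.6711×10⁷ m.
Transfer ellipse a_t = (r₁ + r₂)/2 = 1.168×10⁷ m.
At r₁: circular v_c1 = √(μ/r₁) = 7740 m/s; transfer-perigee v_p = √[μ(2/r₁ − 1/a_t)] = 9258 m/s.
Δv₁ = v_p − v_c1 = 1517 m/s.
At r₂: circular v_c2 = √(μ/r₂) = 4884 m/s; transfer-apogee v_a = √[μ(2/r₂ − 1/a_t)] = 3686 m/s.
Δv₂ = v_c2 − v_a = 1198 m/s.
Total Δv = Δv₁ + Δv₂ = 2716 m/s.

Δv_total ≈ 2720 m/s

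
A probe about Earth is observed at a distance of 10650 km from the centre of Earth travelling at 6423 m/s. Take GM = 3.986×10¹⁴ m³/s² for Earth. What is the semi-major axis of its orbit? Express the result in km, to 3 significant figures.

a ≈ 11900 km

r = 1.065×10⁷ m.
Specific orbital energy ε = v²/2 − μ/r = (6423)²/2 − 3.986×10¹⁴/1.065×10⁷ = -1.680×10⁷ J/kg.
Since ε = −μ/(2a), a = −μ/(2ε) = 1.186×10⁷ m = 11863 km.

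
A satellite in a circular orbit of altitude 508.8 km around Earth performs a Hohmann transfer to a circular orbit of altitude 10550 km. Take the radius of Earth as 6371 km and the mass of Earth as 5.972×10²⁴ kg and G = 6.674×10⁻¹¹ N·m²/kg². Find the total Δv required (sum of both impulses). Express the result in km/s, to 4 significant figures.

Δv_total ≈ 2.628 km/s

μ = GM = 6.674×10⁻¹¹ × 5.972×10²⁴ = 3.986×10¹⁴ m³/s².
r₁ = 6371 + 508.8 = 6879.8 km = 6.8798×10⁶ m.
r₂ = 6371 + 10550 = 16921 km = 1.6921×10⁷ m.
Transfer ellipse a_t = (r₁ + r₂)/2 = 1.190×10⁷ m.
At r₁: circular v_c1 = √(μ/r₁) = 7611 m/s; transfer-perigee v_p = √[μ(2/r₁ − 1/a_t)] = 9076 m/s.
Δv₁ = v_p − v_c1 = 1465 m/s.
At r₂: circular v_c2 = √(μ/r₂) = 4853 m/s; transfer-apogee v_a = √[μ(2/r₂ − 1/a_t)] = 3690 m/s.
Δv₂ = v_c2 − v_a = 1163 m/s.
Total Δv = Δv₁ + Δv₂ = 2628 m/s = 2.628 km/s.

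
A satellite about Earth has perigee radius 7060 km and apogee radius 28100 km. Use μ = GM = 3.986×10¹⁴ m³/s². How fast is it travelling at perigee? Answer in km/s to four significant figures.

v ≈ 9.500 km/s

Semi-major axis a = (r_p + r_a)/2 = 17580 km = 1.758×10⁷ m.
Vis-viva: v² = μ(2/r − 1/a) = 3.986×10¹⁴ × (2.833×10⁻⁷ − 5.688×10⁻⁸) = 9.024×10⁷ m²/s².
v = 9500 m/s = 9.500 km/s.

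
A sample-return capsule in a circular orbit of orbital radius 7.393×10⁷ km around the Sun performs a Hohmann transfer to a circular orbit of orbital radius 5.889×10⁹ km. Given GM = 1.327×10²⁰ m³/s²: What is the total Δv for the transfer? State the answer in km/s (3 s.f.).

Δv_total ≈ 21.2 km/s

r₁ = 7.393×10⁷ km = 7.393×10¹⁰ m.
r₂ = 5.889×10⁹ km = 5.889×10¹² m.
Transfer ellipse a_t = (r₁ + r₂)/2 = 2.981×10¹² m.
At r₁: circular v_c1 = √(μ/r₁) = 42370 m/s; transfer-perihelion v_p = √[μ(2/r₁ − 1/a_t)] = 59540 m/s.
Δv₁ = v_p − v_c1 = 17180 m/s.
At r₂: circular v_c2 = √(μ/r₂) = 4747 m/s; transfer-aphelion v_a = √[μ(2/r₂ − 1/a_t)] = 747.5 m/s.
Δv₂ = v_c2 − v_a = 3999 m/s.
Total Δv = Δv₁ + Δv₂ = 21180 m/s = 21.18 km/s.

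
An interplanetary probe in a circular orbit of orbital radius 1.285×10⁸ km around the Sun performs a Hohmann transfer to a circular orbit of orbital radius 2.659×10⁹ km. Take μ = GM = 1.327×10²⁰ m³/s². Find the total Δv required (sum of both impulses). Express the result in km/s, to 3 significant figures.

Δv_total ≈ 17.2 km/s

r₁ = 1.285×10⁸ km = 1.285×10¹¹ m.
r₂ = 2.659×10⁹ km = 2.659×10¹² m.
Transfer ellipse a_t = (r₁ + r₂)/2 = 1.394×10¹² m.
At r₁: circular v_c1 = √(μ/r₁) = 32140 m/s; transfer-perihelion v_p = √[μ(2/r₁ − 1/a_t)] = 44390 m/s.
Δv₁ = v_p − v_c1 = 12250 m/s.
At r₂: circular v_c2 = √(μ/r₂) = 7064 m/s; transfer-aphelion v_a = √[μ(2/r₂ − 1/a_t)] = 2145 m/s.
Δv₂ = v_c2 − v_a = 4919 m/s.
Total Δv = Δv₁ + Δv₂ = 17170 m/s = 17.17 km/s.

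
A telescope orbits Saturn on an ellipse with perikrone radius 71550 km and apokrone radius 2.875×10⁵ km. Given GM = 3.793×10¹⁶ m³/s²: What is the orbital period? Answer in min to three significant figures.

Semi-major axis a = (r_p + r_a)/2 = (71550 + 2.8750×10⁵)/2 = 1.7952×10⁵ km = 1.795×10⁸ m.
By Kepler's third law T = 2π√(a³/μ) = 2π × 1.235×10⁴ = 7.760×10⁴ s.
= 1293 min.

T ≈ 1290 min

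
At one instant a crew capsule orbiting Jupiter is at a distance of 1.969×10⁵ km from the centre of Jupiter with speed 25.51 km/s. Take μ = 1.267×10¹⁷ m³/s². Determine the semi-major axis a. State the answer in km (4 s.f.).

a ≈ 1.992×10⁵ km

r = 1.969×10⁸ m.
Specific orbital energy ε = v²/2 − μ/r = (25510)²/2 − 1.267×10¹⁷/1.969×10⁸ = -3.181×10⁸ J/kg.
Since ε = −μ/(2a), a = −μ/(2ε) = 1.992×10⁸ m = 1.9916×10⁵ km.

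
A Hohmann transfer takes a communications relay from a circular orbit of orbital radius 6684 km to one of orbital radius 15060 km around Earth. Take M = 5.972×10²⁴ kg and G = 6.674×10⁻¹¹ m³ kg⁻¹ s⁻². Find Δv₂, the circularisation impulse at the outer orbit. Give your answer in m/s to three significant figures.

μ = GM = 6.674×10⁻¹¹ × 5.972×10²⁴ = 3.986×10¹⁴ m³/s².
r₁ = 6684 km = 6.684×10⁶ m.
r₂ = 15060 km = 1.506×10⁷ m.
Transfer ellipse a_t = (r₁ + r₂)/2 = 1.087×10⁷ m.
At r₁: circular v_c1 = √(μ/r₁) = 7722 m/s; transfer-perigee v_p = √[μ(2/r₁ − 1/a_t)] = 9089 m/s.
At r₂: circular v_c2 = √(μ/r₂) = 5144 m/s; transfer-apogee v_a = √[μ(2/r₂ − 1/a_t)] = 4034 m/s.
Δv₂ = v_c2 − v_a = 1111 m/s.

Δv ≈ 1110 m/s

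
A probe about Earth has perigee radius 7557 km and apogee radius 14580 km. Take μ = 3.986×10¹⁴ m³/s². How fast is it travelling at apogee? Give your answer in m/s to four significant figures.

Semi-major axis a = (r_p + r_a)/2 = 11068 km = 1.107×10⁷ m.
Vis-viva: v² = μ(2/r − 1/a) = 3.986×10¹⁴ × (1.372×10⁻⁷ − 9.035×10⁻⁸) = 1.867×10⁷ m²/s².
v = 4320 m/s.

v ≈ 4320 m/s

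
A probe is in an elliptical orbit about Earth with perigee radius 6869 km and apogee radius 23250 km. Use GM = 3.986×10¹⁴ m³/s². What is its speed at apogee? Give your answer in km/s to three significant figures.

v ≈ 2.80 km/s

Semi-major axis a = (r_p + r_a)/2 = 15060 km = 1.506×10⁷ m.
Vis-viva: v² = μ(2/r − 1/a) = 3.986×10¹⁴ × (8.602×10⁻⁸ − 6.640×10⁻⁸) = 7.820×10⁶ m²/s².
v = 2796 m/s = 2.796 km/s.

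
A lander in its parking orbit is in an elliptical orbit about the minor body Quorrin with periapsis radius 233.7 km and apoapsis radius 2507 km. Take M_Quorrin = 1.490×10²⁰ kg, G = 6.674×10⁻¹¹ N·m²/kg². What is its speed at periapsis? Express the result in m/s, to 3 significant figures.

μ = GM = 6.674×10⁻¹¹ × 1.490×10²⁰ = 9.944×10⁹ m³/s².
Semi-major axis a = (r_p + r_a)/2 = 1370.3 km = 1.370×10⁶ m.
Vis-viva: v² = μ(2/r − 1/a) = 9.944×10⁹ × (8.558×10⁻⁶ − 7.297×10⁻⁷) = 7.785×10⁴ m²/s².
v = 279.0 m/s.

v ≈ 279 m/s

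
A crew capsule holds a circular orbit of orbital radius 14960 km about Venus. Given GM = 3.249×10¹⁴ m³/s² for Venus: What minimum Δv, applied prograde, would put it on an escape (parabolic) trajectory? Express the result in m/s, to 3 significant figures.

Δv ≈ 1930 m/s

r = 14960 km = 1.496×10⁷ m.
Circular speed v_c = √(μ/r) = 4660 m/s.
Escape speed v_esc = √(2μ/r) = √2 × v_c = 6591 m/s.
Δv = v_esc − v_c = 1930 m/s.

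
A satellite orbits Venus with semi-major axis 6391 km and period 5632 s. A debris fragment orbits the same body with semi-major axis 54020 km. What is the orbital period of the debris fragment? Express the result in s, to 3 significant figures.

T₂ ≈ 1.38×10⁵ s

Kepler's third law: T² ∝ a³, so T₂ = T₁ (a₂/a₁)^(3/2).
a₂/a₁ = 8.453, (a₂/a₁)^(3/2) = 24.57.
T₂ = 5632 × 24.57 = 1.384×10⁵ s.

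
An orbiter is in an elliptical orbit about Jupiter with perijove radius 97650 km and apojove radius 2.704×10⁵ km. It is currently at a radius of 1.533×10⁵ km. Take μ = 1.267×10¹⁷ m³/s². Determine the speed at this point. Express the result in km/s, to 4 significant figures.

Semi-major axis a = (r_p + r_a)/2 = 1.8402×10⁵ km = 1.840×10⁸ m.
Vis-viva: v² = μ(2/r − 1/a) = 1.267×10¹⁷ × (1.305×10⁻⁸ − 5.434×10⁻⁹) = 9.645×10⁸ m²/s².
v = 31060 m/s = 31.06 km/s.

v ≈ 31.06 km/s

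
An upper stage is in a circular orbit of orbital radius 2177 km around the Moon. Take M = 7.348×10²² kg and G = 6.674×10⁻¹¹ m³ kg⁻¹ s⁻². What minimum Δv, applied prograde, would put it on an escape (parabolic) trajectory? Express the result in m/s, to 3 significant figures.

μ = GM = 6.674×10⁻¹¹ × 7.348×10²² = 4.904×10¹² m³/s².
r = 2177 km = 2.177×10⁶ m.
Circular speed v_c = √(μ/r) = 1501 m/s.
Escape speed v_esc = √(2μ/r) = √2 × v_c = 2123 m/s.
Δv = v_esc − v_c = 621.7 m/s.

Δv ≈ 622 m/s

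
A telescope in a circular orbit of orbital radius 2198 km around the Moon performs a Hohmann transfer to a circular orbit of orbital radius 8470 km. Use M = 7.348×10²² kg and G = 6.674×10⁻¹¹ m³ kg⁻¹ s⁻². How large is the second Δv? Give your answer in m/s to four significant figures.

Δv ≈ 272.5 m/s

μ = GM = 6.674×10⁻¹¹ × 7.348×10²² = 4.904×10¹² m³/s².
r₁ = 2198 km = 2.198×10⁶ m.
r₂ = 8470 km = 8.470×10⁶ m.
Transfer ellipse a_t = (r₁ + r₂)/2 = 5.334×10⁶ m.
At r₁: circular v_c1 = √(μ/r₁) = 1494 m/s; transfer-perilune v_p = √[μ(2/r₁ − 1/a_t)] = 1882 m/s.
At r₂: circular v_c2 = √(μ/r₂) = 760.9 m/s; transfer-apolune v_a = √[μ(2/r₂ − 1/a_t)] = 488.5 m/s.
Δv₂ = v_c2 − v_a = 272.5 m/s.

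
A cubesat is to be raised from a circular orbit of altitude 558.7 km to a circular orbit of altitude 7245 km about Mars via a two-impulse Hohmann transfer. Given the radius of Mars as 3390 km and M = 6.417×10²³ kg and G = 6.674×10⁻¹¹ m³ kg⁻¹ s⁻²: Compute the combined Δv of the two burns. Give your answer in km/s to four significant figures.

Δv_total ≈ 1.214 km/s

μ = GM = 6.674×10⁻¹¹ × 6.417×10²³ = 4.283×10¹³ m³/s².
r₁ = 3390 + 558.7 = 3948.7 km = 3.9487×10⁶ m.
r₂ = 3390 + 7245 = 10635 km = 1.0635×10⁷ m.
Transfer ellipse a_t = (r₁ + r₂)/2 = 7.292×10⁶ m.
At r₁: circular v_c1 = √(μ/r₁) = 3293 m/s; transfer-periapsis v_p = √[μ(2/r₁ − 1/a_t)] = 3977 m/s.
Δv₁ = v_p − v_c1 = 683.9 m/s.
At r₂: circular v_c2 = √(μ/r₂) = 2007 m/s; transfer-apoapsis v_a = √[μ(2/r₂ − 1/a_t)] = 1477 m/s.
Δv₂ = v_c2 − v_a = 530.0 m/s.
Total Δv = Δv₁ + Δv₂ = 1214 m/s = 1.214 km/s.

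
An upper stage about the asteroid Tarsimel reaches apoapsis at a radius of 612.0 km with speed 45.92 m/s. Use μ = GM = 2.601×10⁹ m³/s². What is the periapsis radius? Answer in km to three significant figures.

periapsis radius ≈ 202 km

r_a = 6.120×10⁵ m.
Specific energy ε = v²/2 − μ/r = -3.196×10³ J/kg, so a = −μ/(2ε) = 4.070×10⁵ m.
The apsides satisfy r_p + r_a = 2a, so the periapsis radius is 2a − r_a = 2.019×10⁵ m = 201.91 km.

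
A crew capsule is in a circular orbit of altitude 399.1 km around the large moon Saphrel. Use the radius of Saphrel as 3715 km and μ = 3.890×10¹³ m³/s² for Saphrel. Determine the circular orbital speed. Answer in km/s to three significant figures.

r = 3715 + 399.1 = 4114.1 km = 4.1141×10⁶ m.
For a circular orbit v = √(μ/r) = √(3.890×10¹³ / 4.114×10⁶) = √(9.455×10⁶) = 3075 m/s.
That is 3.075 km/s.

v ≈ 3.07 km/s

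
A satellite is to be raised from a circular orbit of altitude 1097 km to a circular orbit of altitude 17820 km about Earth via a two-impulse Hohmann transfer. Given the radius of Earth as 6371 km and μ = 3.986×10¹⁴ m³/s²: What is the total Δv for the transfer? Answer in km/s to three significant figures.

r₁ = 6371 + 1097 = 7468.0 km = 7.4680×10⁶ m.
r₂ = 6371 + 17820 = 24191 km = 2.4191×10⁷ m.
Transfer ellipse a_t = (r₁ + r₂)/2 = 1.583×10⁷ m.
At r₁: circular v_c1 = √(μ/r₁) = 7306 m/s; transfer-perigee v_p = √[μ(2/r₁ − 1/a_t)] = 9031 m/s.
Δv₁ = v_p − v_c1 = 1726 m/s.
At r₂: circular v_c2 = √(μ/r₂) = 4059 m/s; transfer-apogee v_a = √[μ(2/r₂ − 1/a_t)] = 2788 m/s.
Δv₂ = v_c2 − v_a = 1271 m/s.
Total Δv = Δv₁ + Δv₂ = 2997 m/s = 2.997 km/s.

Δv_total ≈ 3.00 km/s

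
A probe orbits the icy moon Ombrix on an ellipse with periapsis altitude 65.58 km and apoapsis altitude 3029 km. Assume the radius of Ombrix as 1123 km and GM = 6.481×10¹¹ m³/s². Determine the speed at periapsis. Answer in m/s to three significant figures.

r_p = 1123 + 65.58 = 1188.6 km = 1.1886×10⁶ m.
r_a = 1123 + 3029 = 4152.0 km = 4.1520×10⁶ m.
Semi-major axis a = (r_p + r_a)/2 = 2670.3 km = 2.670×10⁶ m.
Vis-viva: v² = μ(2/r − 1/a) = 6.481×10¹¹ × (1.683×10⁻⁶ − 3.745×10⁻⁷) = 8.478×10⁵ m²/s².
v = 920.8 m/s.

v ≈ 921 m/s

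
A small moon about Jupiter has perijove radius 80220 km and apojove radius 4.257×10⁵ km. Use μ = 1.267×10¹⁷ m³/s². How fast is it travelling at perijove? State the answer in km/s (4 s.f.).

Semi-major axis a = (r_p + r_a)/2 = 2.5296×10⁵ km = 2.530×10⁸ m.
Vis-viva: v² = μ(2/r − 1/a) = 1.267×10¹⁷ × (2.493×10⁻⁸ − 3.953×10⁻⁹) = 2.658×10⁹ m²/s².
v = 51560 m/s = 51.56 km/s.

v ≈ 51.56 km/s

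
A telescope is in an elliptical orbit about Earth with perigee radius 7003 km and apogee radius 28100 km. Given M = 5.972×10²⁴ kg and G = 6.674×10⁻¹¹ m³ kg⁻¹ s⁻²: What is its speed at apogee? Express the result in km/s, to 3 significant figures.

v ≈ 2.38 km/s

μ = GM = 6.674×10⁻¹¹ × 5.972×10²⁴ = 3.986×10¹⁴ m³/s².
Semi-major axis a = (r_p + r_a)/2 = 17552 km = 1.755×10⁷ m.
Vis-viva: v² = μ(2/r − 1/a) = 3.986×10¹⁴ × (7.117×10⁻⁸ − 5.698×10⁻⁸) = 5.659×10⁶ m²/s².
v = 2379 m/s = 2.379 km/s.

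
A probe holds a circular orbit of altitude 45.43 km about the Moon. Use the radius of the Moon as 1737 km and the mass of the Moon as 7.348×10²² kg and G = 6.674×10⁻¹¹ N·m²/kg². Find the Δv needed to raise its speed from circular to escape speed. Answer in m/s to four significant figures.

μ = GM = 6.674×10⁻¹¹ × 7.348×10²² = 4.904×10¹² m³/s².
r = 1737 + 45.43 = 1782.4 km = 1.7824×10⁶ m.
Circular speed v_c = √(μ/r) = 1659 m/s.
Escape speed v_esc = √(2μ/r) = √2 × v_c = 2346 m/s.
Δv = v_esc − v_c = 687.1 m/s.

Δv ≈ 687.1 m/s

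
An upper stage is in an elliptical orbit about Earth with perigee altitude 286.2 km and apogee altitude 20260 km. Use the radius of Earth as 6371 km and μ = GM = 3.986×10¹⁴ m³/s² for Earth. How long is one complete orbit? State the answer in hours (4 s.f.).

r_p = 6371 + 286.2 = 6657.2 km = 6.6572×10⁶ m.
r_a = 6371 + 20260 = 26631 km = 2.6631×10⁷ m.
Semi-major axis a = (r_p + r_a)/2 = (6657.2 + 26631)/2 = 16644 km = 1.664×10⁷ m.
By Kepler's third law T = 2π√(a³/μ) = 2π × 3.401×10³ = 2.137×10⁴ s.
= 5.936 hours.

T ≈ 5.936 hours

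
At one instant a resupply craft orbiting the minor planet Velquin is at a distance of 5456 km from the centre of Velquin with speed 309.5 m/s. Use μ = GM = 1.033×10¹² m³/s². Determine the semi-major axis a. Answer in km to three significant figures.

r = 5.456×10⁶ m.
Vis-viva rearranged: 1/a = 2/r − v²/μ = 3.666×10⁻⁷ − 9.273×10⁻⁸ = 2.738×10⁻⁷ m⁻¹.
a = 3.652×10⁶ m = 3651.8 km.

a ≈ 3650 km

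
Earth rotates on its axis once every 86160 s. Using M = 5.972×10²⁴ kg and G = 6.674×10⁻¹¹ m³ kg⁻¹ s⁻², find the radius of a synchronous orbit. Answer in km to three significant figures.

r_sync ≈ 42200 km

μ = GM = 6.674×10⁻¹¹ × 5.972×10²⁴ = 3.986×10¹⁴ m³/s².
A synchronous orbit has period T, so by Kepler's third law a = (μT²/4π²)^(1/3).
μT²/4π² = 3.986×10¹⁴ × (8.616×10⁴)² / 39.48 = 7.495×10²² m³.
a = 4.216×10⁷ m = 42162 km.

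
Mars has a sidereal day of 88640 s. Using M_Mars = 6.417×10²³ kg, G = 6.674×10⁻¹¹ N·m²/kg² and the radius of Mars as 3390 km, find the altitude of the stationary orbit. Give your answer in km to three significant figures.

μ = GM = 6.674×10⁻¹¹ × 6.417×10²³ = 4.283×10¹³ m³/s².
A synchronous orbit has period T, so by Kepler's third law a = (μT²/4π²)^(1/3).
μT²/4π² = 4.283×10¹³ × (8.864×10⁴)² / 39.48 = 8.524×10²¹ m³.
a = 2.043×10⁷ m = 20427 km.
Altitude h = a − R = 20427 − 3390 = 17037 km.

h_sync ≈ 17000 km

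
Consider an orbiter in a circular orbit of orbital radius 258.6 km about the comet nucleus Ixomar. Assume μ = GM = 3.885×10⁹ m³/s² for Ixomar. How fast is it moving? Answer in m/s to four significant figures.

v ≈ 122.6 m/s

r = 258.6 km = 2.586×10⁵ m.
For a circular orbit v = √(μ/r) = √(3.885×10⁹ / 2.586×10⁵) = √(1.502×10⁴) = 122.6 m/s.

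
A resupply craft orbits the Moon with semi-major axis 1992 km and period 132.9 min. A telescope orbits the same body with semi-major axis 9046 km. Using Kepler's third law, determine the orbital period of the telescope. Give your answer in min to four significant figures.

Kepler's third law: T² ∝ a³, so T₂ = T₁ (a₂/a₁)^(3/2).
a₂/a₁ = 4.541, (a₂/a₁)^(3/2) = 9.677.
T₂ = 132.9 × 9.677 = 1286 min.

T₂ ≈ 1286 min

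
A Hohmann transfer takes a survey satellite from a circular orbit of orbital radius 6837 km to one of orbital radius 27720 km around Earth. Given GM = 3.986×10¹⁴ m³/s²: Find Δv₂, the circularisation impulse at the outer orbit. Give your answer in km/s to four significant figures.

Δv ≈ 1.407 km/s

r₁ = 6837 km = 6.837×10⁶ m.
r₂ = 27720 km = 2.772×10⁷ m.
Transfer ellipse a_t = (r₁ + r₂)/2 = 1.728×10⁷ m.
At r₁: circular v_c1 = √(μ/r₁) = 7635 m/s; transfer-perigee v_p = √[μ(2/r₁ − 1/a_t)] = 9671 m/s.
At r₂: circular v_c2 = √(μ/r₂) = 3792 m/s; transfer-apogee v_a = √[μ(2/r₂ − 1/a_t)] = 2385 m/s.
Δv₂ = v_c2 − v_a = 1407 m/s.
= 1.407 km/s.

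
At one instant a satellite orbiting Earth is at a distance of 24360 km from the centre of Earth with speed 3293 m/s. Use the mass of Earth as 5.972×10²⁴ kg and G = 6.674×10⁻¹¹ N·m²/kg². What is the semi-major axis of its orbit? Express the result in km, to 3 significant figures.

a ≈ 18200 km

μ = GM = 6.674×10⁻¹¹ × 5.972×10²⁴ = 3.986×10¹⁴ m³/s².
r = 2.436×10⁷ m.
Vis-viva rearranged: 1/a = 2/r − v²/μ = 8.210×10⁻⁸ − 2.721×10⁻⁸ = 5.490×10⁻⁸ m⁻¹.
a = 1.822×10⁷ m = 18217 km.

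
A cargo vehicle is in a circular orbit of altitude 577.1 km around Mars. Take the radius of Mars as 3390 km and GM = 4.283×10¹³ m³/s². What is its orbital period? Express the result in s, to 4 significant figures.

T ≈ 7586 s

r = 3390 + 577.1 = 3967.1 km = 3.9671×10⁶ m.
Kepler's third law: T = 2π√(r³/μ) = 2π√((3.967×10⁶)³ / 4.283×10¹³).
r³/μ = 1.458×10⁶ s², so T = 2π × 1.207×10³ = 7.586×10³ s.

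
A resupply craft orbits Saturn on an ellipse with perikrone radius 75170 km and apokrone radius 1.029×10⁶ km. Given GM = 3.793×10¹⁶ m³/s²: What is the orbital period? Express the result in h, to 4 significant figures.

T ≈ 116.3 h

Semi-major axis a = (r_p + r_a)/2 = (75170 + 1.0290×10⁶)/2 = 5.5208×10⁵ km = 5.521×10⁸ m.
By Kepler's third law T = 2π√(a³/μ) = 2π × 6.661×10⁴ = 4.185×10⁵ s.
= 116.3 h.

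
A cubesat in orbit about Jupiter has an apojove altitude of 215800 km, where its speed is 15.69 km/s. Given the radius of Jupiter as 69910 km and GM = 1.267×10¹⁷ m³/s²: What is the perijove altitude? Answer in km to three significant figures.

r_a = 69910 + 215800 = 2.8571×10⁵ km = 2.857×10⁸ m.
Specific energy ε = v²/2 − μ/r = -3.204×10⁸ J/kg, so a = −μ/(2ε) = 1.977×10⁸ m.
The apsides satisfy r_p + r_a = 2a, so the perijove radius is 2a − r_a = 1.098×10⁸ m = 1.0977×10⁵ km.
Perijove altitude = 1.0977×10⁵ − 69910 = 39862 km.

perijove altitude ≈ 39900 km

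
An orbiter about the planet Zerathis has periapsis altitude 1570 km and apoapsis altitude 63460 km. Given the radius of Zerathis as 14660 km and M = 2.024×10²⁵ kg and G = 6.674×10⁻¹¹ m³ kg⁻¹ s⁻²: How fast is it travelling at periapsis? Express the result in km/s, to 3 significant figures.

v ≈ 11.7 km/s

μ = GM = 6.674×10⁻¹¹ × 2.024×10²⁵ = 1.351×10¹⁵ m³/s².
r_p = 14660 + 1570 = 16230 km = 1.6230×10⁷ m.
r_a = 14660 + 63460 = 78120 km = 7.8120×10⁷ m.
Semi-major axis a = (r_p + r_a)/2 = 47175 km = 4.718×10⁷ m.
Vis-viva: v² = μ(2/r − 1/a) = 1.351×10¹⁵ × (1.232×10⁻⁷ − 2.120×10⁻⁸) = 1.378×10⁸ m²/s².
v = 11740 m/s = 11.74 km/s.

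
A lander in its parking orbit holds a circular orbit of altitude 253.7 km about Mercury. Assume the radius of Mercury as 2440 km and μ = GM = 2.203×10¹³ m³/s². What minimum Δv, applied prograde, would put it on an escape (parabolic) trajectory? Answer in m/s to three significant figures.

r = 2440 + 253.7 = 2693.7 km = 2.6937×10⁶ m.
Circular speed v_c = √(μ/r) = 2860 m/s.
Escape speed v_esc = √(2μ/r) = √2 × v_c = 4044 m/s.
Δv = v_esc − v_c = 1185 m/s.

Δv ≈ 1180 m/s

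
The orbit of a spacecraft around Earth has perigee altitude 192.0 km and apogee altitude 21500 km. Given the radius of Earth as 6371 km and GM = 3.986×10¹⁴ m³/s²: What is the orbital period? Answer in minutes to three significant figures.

r_p = 6371 + 192.0 = 6563.0 km = 6.5630×10⁶ m.
r_a = 6371 + 21500 = 27871 km = 2.7871×10⁷ m.
Semi-major axis a = (r_p + r_a)/2 = (6563.0 + 27871)/2 = 17217 km = 1.722×10⁷ m.
By Kepler's third law T = 2π√(a³/μ) = 2π × 3.578×10³ = 2.248×10⁴ s.
= 374.7 minutes.

T ≈ 375 minutes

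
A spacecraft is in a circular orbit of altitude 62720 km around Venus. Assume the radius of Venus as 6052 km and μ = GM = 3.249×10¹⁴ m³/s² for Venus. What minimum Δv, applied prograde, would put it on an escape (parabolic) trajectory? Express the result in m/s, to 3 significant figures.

Δv ≈ 900 m/s

r = 6052 + 62720 = 68772 km = 6.8772×10⁷ m.
Circular speed v_c = √(μ/r) = 2174 m/s.
Escape speed v_esc = √(2μ/r) = √2 × v_c = 3074 m/s.
Δv = v_esc − v_c = 900.3 m/s.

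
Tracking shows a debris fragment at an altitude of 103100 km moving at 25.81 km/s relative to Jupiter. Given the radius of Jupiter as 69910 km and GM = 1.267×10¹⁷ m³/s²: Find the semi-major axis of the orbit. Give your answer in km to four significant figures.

r = 69910 + 103100 = 1.7301×10⁵ km = 1.730×10⁸ m.
Vis-viva rearranged: 1/a = 2/r − v²/μ = 1.156×10⁻⁸ − 5.258×10⁻⁹ = 6.302×10⁻⁹ m⁻¹.
a = 1.587×10⁸ m = 1.5867×10⁵ km.

a ≈ 1.587×10⁵ km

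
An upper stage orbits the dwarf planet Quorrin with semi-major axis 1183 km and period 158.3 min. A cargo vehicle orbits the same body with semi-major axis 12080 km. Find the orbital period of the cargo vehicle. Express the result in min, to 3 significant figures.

T₂ ≈ 5170 min

Kepler's third law: T² ∝ a³, so T₂ = T₁ (a₂/a₁)^(3/2).
a₂/a₁ = 10.21, (a₂/a₁)^(3/2) = 32.63.
T₂ = 158.3 × 32.63 = 5165 min.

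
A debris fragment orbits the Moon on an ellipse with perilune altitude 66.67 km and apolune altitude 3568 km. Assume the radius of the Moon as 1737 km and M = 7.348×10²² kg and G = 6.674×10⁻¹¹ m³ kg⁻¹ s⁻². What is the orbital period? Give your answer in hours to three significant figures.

μ = GM = 6.674×10⁻¹¹ × 7.348×10²² = 4.904×10¹² m³/s².
r_p = 1737 + 66.67 = 1803.7 km = 1.8037×10⁶ m.
r_a = 1737 + 3568 = 5305.0 km = 5.3050×10⁶ m.
Semi-major axis a = (r_p + r_a)/2 = (1803.7 + 5305.0)/2 = 3554.3 km = 3.554×10⁶ m.
By Kepler's third law T = 2π√(a³/μ) = 2π × 3.026×10³ = 1.901×10⁴ s.
= 5.281 hours.

T ≈ 5.28 hours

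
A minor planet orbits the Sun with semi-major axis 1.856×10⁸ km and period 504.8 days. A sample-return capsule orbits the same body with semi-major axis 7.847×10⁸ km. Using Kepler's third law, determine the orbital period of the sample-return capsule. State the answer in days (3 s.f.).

Kepler's third law: T² ∝ a³, so T₂ = T₁ (a₂/a₁)^(3/2).
a₂/a₁ = 4.228, (a₂/a₁)^(3/2) = 8.693.
T₂ = 504.8 × 8.693 = 4388 days.

T₂ ≈ 4390 days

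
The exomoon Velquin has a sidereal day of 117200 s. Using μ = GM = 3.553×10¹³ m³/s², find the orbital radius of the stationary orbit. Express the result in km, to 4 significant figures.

A synchronous orbit has period T, so by Kepler's third law a = (μT²/4π²)^(1/3).
μT²/4π² = 3.553×10¹³ × (1.172×10⁵)² / 39.48 = 1.236×10²² m³.
a = 2.312×10⁷ m = 23122 km.

r_sync ≈ 23120 km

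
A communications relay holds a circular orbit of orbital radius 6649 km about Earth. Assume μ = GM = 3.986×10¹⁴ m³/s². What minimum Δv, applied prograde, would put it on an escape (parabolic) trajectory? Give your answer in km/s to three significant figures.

r = 6649 km = 6.649×10⁶ m.
Circular speed v_c = √(μ/r) = 7743 m/s.
Escape speed v_esc = √(2μ/r) = √2 × v_c = 10950 m/s.
Δv = v_esc − v_c = 3207 m/s = 3.207 km/s.

Δv ≈ 3.21 km/s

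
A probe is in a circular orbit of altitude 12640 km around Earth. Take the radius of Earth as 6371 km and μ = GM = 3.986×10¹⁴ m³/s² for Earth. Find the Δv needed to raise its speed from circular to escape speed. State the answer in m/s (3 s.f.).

Δv ≈ 1900 m/s

r = 6371 + 12640 = 19011 km = 1.9011×10⁷ m.
Circular speed v_c = √(μ/r) = 4579 m/s.
Escape speed v_esc = √(2μ/r) = √2 × v_c = 6476 m/s.
Δv = v_esc − v_c = 1897 m/s.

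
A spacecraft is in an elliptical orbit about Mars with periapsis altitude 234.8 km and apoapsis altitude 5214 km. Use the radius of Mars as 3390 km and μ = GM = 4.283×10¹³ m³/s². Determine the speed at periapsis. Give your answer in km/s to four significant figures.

v ≈ 4.078 km/s

r_p = 3390 + 234.8 = 3624.8 km = 3.6248×10⁶ m.
r_a = 3390 + 5214 = 8604.0 km = 8.6040×10⁶ m.
Semi-major axis a = (r_p + r_a)/2 = 6114.4 km = 6.114×10⁶ m.
Vis-viva: v² = μ(2/r − 1/a) = 4.283×10¹³ × (5.518×10⁻⁷ − 1.635×10⁻⁷) = 1.663×10⁷ m²/s².
v = 4078 m/s = 4.078 km/s.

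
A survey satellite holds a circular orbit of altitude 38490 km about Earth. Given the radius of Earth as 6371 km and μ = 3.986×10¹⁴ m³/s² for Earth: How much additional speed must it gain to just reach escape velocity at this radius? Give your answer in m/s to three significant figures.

Δv ≈ 1230 m/s

r = 6371 + 38490 = 44861 km = 4.4861×10⁷ m.
Circular speed v_c = √(μ/r) = 2981 m/s.
Escape speed v_esc = √(2μ/r) = √2 × v_c = 4216 m/s.
Δv = v_esc − v_c = 1235 m/s.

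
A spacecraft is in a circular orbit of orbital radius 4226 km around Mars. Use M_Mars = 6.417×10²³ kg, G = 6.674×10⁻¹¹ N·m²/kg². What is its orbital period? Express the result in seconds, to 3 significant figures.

μ = GM = 6.674×10⁻¹¹ × 6.417×10²³ = 4.283×10¹³ m³/s².
r = 4226 km = 4.226×10⁶ m.
Kepler's third law: T = 2π√(r³/μ) = 2π√((4.226×10⁶)³ / 4.283×10¹³).
r³/μ = 1.762×10⁶ s², so T = 2π × 1.328×10³ = 8.341×10³ s.

T ≈ 8340 seconds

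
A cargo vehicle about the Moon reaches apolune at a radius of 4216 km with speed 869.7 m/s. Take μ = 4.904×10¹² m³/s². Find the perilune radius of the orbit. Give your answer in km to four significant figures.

perilune radius ≈ 2031 km

r_a = 4.216×10⁶ m.
Specific energy ε = v²/2 − μ/r = -7.850×10⁵ J/kg, so a = −μ/(2ε) = 3.124×10⁶ m.
The apsides satisfy r_p + r_a = 2a, so the perilune radius is 2a − r_a = 2.031×10⁶ m = 2031.1 km.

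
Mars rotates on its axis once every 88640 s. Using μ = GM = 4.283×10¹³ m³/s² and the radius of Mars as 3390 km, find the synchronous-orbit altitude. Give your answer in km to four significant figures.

h_sync ≈ 17040 km

A synchronous orbit has period T, so by Kepler's third law a = (μT²/4π²)^(1/3).
μT²/4π² = 4.283×10¹³ × (8.864×10⁴)² / 39.48 = 8.524×10²¹ m³.
a = 2.043×10⁷ m = 20428 km.
Altitude h = a − R = 20428 − 3390 = 17038 km.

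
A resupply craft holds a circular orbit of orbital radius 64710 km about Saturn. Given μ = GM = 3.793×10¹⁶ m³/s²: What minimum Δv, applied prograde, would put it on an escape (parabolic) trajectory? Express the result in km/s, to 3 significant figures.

Δv ≈ 10.0 km/s

r = 64710 km = 6.471×10⁷ m.
Circular speed v_c = √(μ/r) = 24210 m/s.
Escape speed v_esc = √(2μ/r) = √2 × v_c = 34240 m/s.
Δv = v_esc − v_c = 10030 m/s = 10.03 km/s.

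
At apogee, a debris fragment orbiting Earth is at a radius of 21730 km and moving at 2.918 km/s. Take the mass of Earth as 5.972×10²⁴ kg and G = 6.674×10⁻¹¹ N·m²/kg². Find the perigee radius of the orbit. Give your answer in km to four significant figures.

perigee radius ≈ 6568 km

μ = GM = 6.674×10⁻¹¹ × 5.972×10²⁴ = 3.986×10¹⁴ m³/s².
r_a = 2.173×10⁷ m.
Specific energy ε = v²/2 − μ/r = -1.408×10⁷ J/kg, so a = −μ/(2ε) = 1.415×10⁷ m.
The apsides satisfy r_p + r_a = 2a, so the perigee radius is 2a − r_a = 6.568×10⁶ m = 6568.3 km.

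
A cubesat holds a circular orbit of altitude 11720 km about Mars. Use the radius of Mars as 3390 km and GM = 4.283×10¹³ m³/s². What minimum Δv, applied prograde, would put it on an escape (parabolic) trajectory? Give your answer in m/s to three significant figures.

r = 3390 + 11720 = 15110 km = 1.5110×10⁷ m.
Circular speed v_c = √(μ/r) = 1684 m/s.
Escape speed v_esc = √(2μ/r) = √2 × v_c = 2381 m/s.
Δv = v_esc − v_c = 697.4 m/s.

Δv ≈ 697 m/s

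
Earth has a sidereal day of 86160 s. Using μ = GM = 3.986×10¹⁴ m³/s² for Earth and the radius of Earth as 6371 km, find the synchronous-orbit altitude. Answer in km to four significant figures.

h_sync ≈ 35790 km

A synchronous orbit has period T, so by Kepler's third law a = (μT²/4π²)^(1/3).
μT²/4π² = 3.986×10¹⁴ × (8.616×10⁴)² / 39.48 = 7.495×10²² m³.
a = 4.216×10⁷ m = 42163 km.
Altitude h = a − R = 42163 − 6371 = 35792 km.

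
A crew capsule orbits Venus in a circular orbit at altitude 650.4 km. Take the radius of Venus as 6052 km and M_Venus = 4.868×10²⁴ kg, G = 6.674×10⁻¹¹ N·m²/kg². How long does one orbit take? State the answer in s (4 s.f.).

μ = GM = 6.674×10⁻¹¹ × 4.868×10²⁴ = 3.249×10¹⁴ m³/s².
r = 6052 + 650.4 = 6702.4 km = 6.7024×10⁶ m.
Kepler's third law: T = 2π√(r³/μ) = 2π√((6.702×10⁶)³ / 3.249×10¹⁴).
r³/μ = 9.267×10⁵ s², so T = 2π × 9.627×10² = 6.049×10³ s.

T ≈ 6049 s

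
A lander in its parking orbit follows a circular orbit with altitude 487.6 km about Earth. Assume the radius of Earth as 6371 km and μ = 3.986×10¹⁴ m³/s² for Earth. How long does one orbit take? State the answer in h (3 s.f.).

r = 6371 + 487.6 = 6858.6 km = 6.8586×10⁶ m.
Kepler's third law: T = 2π√(r³/μ) = 2π√((6.859×10⁶)³ / 3.986×10¹⁴).
r³/μ = 8.094×10⁵ s², so T = 2π × 8.997×10² = 5.653×10³ s.
Converting: 5.653×10³ s ÷ 3600 = 1.570 h.

T ≈ 1.57 h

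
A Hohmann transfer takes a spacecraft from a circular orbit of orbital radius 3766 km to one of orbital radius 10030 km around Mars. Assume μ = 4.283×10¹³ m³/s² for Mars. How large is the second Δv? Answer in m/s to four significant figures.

Δv ≈ 539.6 m/s

r₁ = 3766 km = 3.766×10⁶ m.
r₂ = 10030 km = 1.003×10⁷ m.
Transfer ellipse a_t = (r₁ + r₂)/2 = 6.898×10⁶ m.
At r₁: circular v_c1 = √(μ/r₁) = 3372 m/s; transfer-periapsis v_p = √[μ(2/r₁ − 1/a_t)] = 4067 m/s.
At r₂: circular v_c2 = √(μ/r₂) = 2066 m/s; transfer-apoapsis v_a = √[μ(2/r₂ − 1/a_t)] = 1527 m/s.
Δv₂ = v_c2 − v_a = 539.6 m/s.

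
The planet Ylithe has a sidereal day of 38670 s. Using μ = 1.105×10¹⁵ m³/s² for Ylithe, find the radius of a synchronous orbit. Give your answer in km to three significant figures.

A synchronous orbit has period T, so by Kepler's third law a = (μT²/4π²)^(1/3).
μT²/4π² = 1.105×10¹⁵ × (3.867×10⁴)² / 39.48 = 4.186×10²² m³.
a = 3.472×10⁷ m = 34720 km.

r_sync ≈ 34700 km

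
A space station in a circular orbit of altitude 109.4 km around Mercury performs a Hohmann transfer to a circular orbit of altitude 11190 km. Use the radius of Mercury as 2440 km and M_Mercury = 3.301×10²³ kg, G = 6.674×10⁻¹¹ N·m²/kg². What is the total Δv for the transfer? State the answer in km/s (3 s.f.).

Δv_total ≈ 1.43 km/s

μ = GM = 6.674×10⁻¹¹ × 3.301×10²³ = 2.203×10¹³ m³/s².
r₁ = 2440 + 109.4 = 2549.4 km = 2.5494×10⁶ m.
r₂ = 2440 + 11190 = 13630 km = 1.3630×10⁷ m.
Transfer ellipse a_t = (r₁ + r₂)/2 = 8.090×10⁶ m.
At r₁: circular v_c1 = √(μ/r₁) = 2940 m/s; transfer-periherm v_p = √[μ(2/r₁ − 1/a_t)] = 3816 m/s.
Δv₁ = v_p − v_c1 = 876.1 m/s.
At r₂: circular v_c2 = √(μ/r₂) = 1271 m/s; transfer-apoherm v_a = √[μ(2/r₂ − 1/a_t)] = 713.7 m/s.
Δv₂ = v_c2 − v_a = 557.6 m/s.
Total Δv = Δv₁ + Δv₂ = 1434 m/s = 1.434 km/s.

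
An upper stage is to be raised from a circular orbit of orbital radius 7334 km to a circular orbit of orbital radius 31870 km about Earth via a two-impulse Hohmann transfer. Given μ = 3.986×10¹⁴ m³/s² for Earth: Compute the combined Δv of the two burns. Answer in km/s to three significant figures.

r₁ = 7334 km = 7.334×10⁶ m.
r₂ = 31870 km = 3.187×10⁷ m.
Transfer ellipse a_t = (r₁ + r₂)/2 = 1.960×10⁷ m.
At r₁: circular v_c1 = √(μ/r₁) = 7372 m/s; transfer-perigee v_p = √[μ(2/r₁ − 1/a_t)] = 9400 m/s.
Δv₁ = v_p − v_c1 = 2028 m/s.
At r₂: circular v_c2 = √(μ/r₂) = 3537 m/s; transfer-apogee v_a = √[μ(2/r₂ − 1/a_t)] = 2163 m/s.
Δv₂ = v_c2 − v_a = 1373 m/s.
Total Δv = Δv₁ + Δv₂ = 3401 m/s = 3.401 km/s.

Δv_total ≈ 3.40 km/s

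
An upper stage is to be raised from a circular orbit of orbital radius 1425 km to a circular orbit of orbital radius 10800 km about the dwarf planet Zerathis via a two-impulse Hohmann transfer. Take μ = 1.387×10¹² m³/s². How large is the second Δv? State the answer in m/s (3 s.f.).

Δv ≈ 185 m/s

r₁ = 1425 km = 1.425×10⁶ m.
r₂ = 10800 km = 1.080×10⁷ m.
Transfer ellipse a_t = (r₁ + r₂)/2 = 6.112×10⁶ m.
At r₁: circular v_c1 = √(μ/r₁) = 986.6 m/s; transfer-periapsis v_p = √[μ(2/r₁ − 1/a_t)] = 1311 m/s.
At r₂: circular v_c2 = √(μ/r₂) = 358.4 m/s; transfer-apoapsis v_a = √[μ(2/r₂ − 1/a_t)] = 173.0 m/s.
Δv₂ = v_c2 − v_a = 185.3 m/s.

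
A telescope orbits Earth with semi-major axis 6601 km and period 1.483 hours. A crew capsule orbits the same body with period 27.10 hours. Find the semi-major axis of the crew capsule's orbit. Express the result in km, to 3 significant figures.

a₂ ≈ 45800 km

Kepler's third law: a³ ∝ T², so a₂ = a₁ (T₂/T₁)^(2/3).
T₂/T₁ = 18.27, (T₂/T₁)^(2/3) = 6.938.
a₂ = 6601 × 6.938 = 45800 km.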